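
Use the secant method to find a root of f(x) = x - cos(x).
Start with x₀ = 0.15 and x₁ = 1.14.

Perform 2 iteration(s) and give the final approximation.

f(x) = x - cos(x)
x₀ = 0.15, x₁ = 1.14

Secant formula: x_{n+1} = x_n - f(x_n)(x_n - x_{n-1})/(f(x_n) - f(x_{n-1}))

Iteration 1:
  f(0.150000) = -0.838771
  f(1.140000) = 0.722405
  x_2 = 1.140000 - 0.722405×(1.140000 - 0.150000)/(0.722405 - (-0.838771))
       = 0.681896
Iteration 2:
  f(1.140000) = 0.722405
  f(0.681896) = -0.094483
  x_3 = 0.681896 - (-0.094483)×(0.681896 - 1.140000)/(-0.094483 - 0.722405)
       = 0.734881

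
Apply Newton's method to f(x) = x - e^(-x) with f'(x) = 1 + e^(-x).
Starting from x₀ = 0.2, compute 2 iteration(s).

f(x) = x - e^(-x)
f'(x) = 1 + e^(-x)
x₀ = 0.2

Newton-Raphson formula: x_{n+1} = x_n - f(x_n)/f'(x_n)

Iteration 1:
  f(0.200000) = -0.618731
  f'(0.200000) = 1.818731
  x_1 = 0.200000 - (-0.618731)/1.818731 = 0.540199
Iteration 2:
  f(0.540199) = -0.042433
  f'(0.540199) = 1.582632
  x_2 = 0.540199 - (-0.042433)/1.582632 = 0.567011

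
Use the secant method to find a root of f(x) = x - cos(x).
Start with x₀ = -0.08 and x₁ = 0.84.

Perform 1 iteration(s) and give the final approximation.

f(x) = x - cos(x)
x₀ = -0.08, x₁ = 0.84

Secant formula: x_{n+1} = x_n - f(x_n)(x_n - x_{n-1})/(f(x_n) - f(x_{n-1}))

Iteration 1:
  f(-0.080000) = -1.076802
  f(0.840000) = 0.172537
  x_2 = 0.840000 - 0.172537×(0.840000 - (-0.080000))/(0.172537 - (-1.076802))
       = 0.712945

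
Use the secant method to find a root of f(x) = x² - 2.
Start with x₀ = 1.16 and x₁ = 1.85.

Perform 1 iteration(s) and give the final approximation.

f(x) = x² - 2
x₀ = 1.16, x₁ = 1.85

Secant formula: x_{n+1} = x_n - f(x_n)(x_n - x_{n-1})/(f(x_n) - f(x_{n-1}))

Iteration 1:
  f(1.160000) = -0.654400
  f(1.850000) = 1.422500
  x_2 = 1.850000 - 1.422500×(1.850000 - 1.160000)/(1.422500 - (-0.654400))
       = 1.377409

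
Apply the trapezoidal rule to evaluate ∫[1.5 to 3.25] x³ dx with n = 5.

f(x) = x³
a = 1.5, b = 3.25, n = 5
h = (b - a)/n = 0.350000

Trapezoidal rule: (h/2)[f(x₀) + 2f(x₁) + 2f(x₂) + ... + f(xₙ)]

x_0 = 1.5000, f(x_0) = 3.375000, coefficient = 1
x_1 = 1.8500, f(x_1) = 6.331625, coefficient = 2
x_2 = 2.2000, f(x_2) = 10.648000, coefficient = 2
x_3 = 2.5500, f(x_3) = 16.581375, coefficient = 2
x_4 = 2.9000, f(x_4) = 24.389000, coefficient = 2
x_5 = 3.2500, f(x_5) = 34.328125, coefficient = 1

I ≈ (0.350000/2) × 153.603125 = 26.880547
Exact value: 26.625977
Error: 0.254570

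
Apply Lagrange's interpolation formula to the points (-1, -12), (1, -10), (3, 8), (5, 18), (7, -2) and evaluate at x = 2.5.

Lagrange interpolation formula:
P(x) = Σ yᵢ × Lᵢ(x)
where Lᵢ(x) = Π_{j≠i} (x - xⱼ)/(xᵢ - xⱼ)

L_0(2.5) = (2.5 - 1)/(-1 - 1) × (2.5 - 3)/(-1 - 3) × (2.5 - 5)/(-1 - 5) × (2.5 - 7)/(-1 - 7) = -0.021973
L_1(2.5) = (2.5 - (-1))/(1 - (-1)) × (2.5 - 3)/(1 - 3) × (2.5 - 5)/(1 - 5) × (2.5 - 7)/(1 - 7) = 0.205078
L_2(2.5) = (2.5 - (-1))/(3 - (-1)) × (2.5 - 1)/(3 - 1) × (2.5 - 5)/(3 - 5) × (2.5 - 7)/(3 - 7) = 0.922852
L_3(2.5) = (2.5 - (-1))/(5 - (-1)) × (2.5 - 1)/(5 - 1) × (2.5 - 3)/(5 - 3) × (2.5 - 7)/(5 - 7) = -0.123047
L_4(2.5) = (2.5 - (-1))/(7 - (-1)) × (2.5 - 1)/(7 - 1) × (2.5 - 3)/(7 - 3) × (2.5 - 5)/(7 - 5) = 0.017090

P(2.5) = (-12)×L_0(2.5) + (-10)×L_1(2.5) + 8×L_2(2.5) + 18×L_3(2.5) + (-2)×L_4(2.5)
P(2.5) = 3.346680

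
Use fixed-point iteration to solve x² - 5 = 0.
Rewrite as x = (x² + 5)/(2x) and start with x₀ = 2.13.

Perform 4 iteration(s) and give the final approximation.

Equation: x² - 5 = 0
Fixed-point form: x = (x² + 5)/(2x)
x₀ = 2.13

x_1 = g(2.130000) = 2.238709
x_2 = g(2.238709) = 2.236070
x_3 = g(2.236070) = 2.236068
x_4 = g(2.236068) = 2.236068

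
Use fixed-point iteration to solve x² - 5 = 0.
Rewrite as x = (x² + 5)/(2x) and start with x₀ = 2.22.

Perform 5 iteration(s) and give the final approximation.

Equation: x² - 5 = 0
Fixed-point form: x = (x² + 5)/(2x)
x₀ = 2.22

x_1 = g(2.220000) = 2.236126
x_2 = g(2.236126) = 2.236068
x_3 = g(2.236068) = 2.236068
x_4 = g(2.236068) = 2.236068
x_5 = g(2.236068) = 2.236068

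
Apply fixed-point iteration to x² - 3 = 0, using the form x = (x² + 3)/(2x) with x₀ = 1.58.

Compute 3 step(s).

Equation: x² - 3 = 0
Fixed-point form: x = (x² + 3)/(2x)
x₀ = 1.58

x_1 = g(1.580000) = 1.739367
x_2 = g(1.739367) = 1.732066
x_3 = g(1.732066) = 1.732051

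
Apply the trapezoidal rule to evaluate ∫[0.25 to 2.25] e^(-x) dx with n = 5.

f(x) = e^(-x)
a = 0.25, b = 2.25, n = 5
h = (b - a)/n = 0.400000

Trapezoidal rule: (h/2)[f(x₀) + 2f(x₁) + 2f(x₂) + ... + f(xₙ)]

x_0 = 0.2500, f(x_0) = 0.778801, coefficient = 1
x_1 = 0.6500, f(x_1) = 0.522046, coefficient = 2
x_2 = 1.0500, f(x_2) = 0.349938, coefficient = 2
x_3 = 1.4500, f(x_3) = 0.234570, coefficient = 2
x_4 = 1.8500, f(x_4) = 0.157237, coefficient = 2
x_5 = 2.2500, f(x_5) = 0.105399, coefficient = 1

I ≈ (0.400000/2) × 3.411782 = 0.682356
Exact value: 0.673402
Error: 0.008955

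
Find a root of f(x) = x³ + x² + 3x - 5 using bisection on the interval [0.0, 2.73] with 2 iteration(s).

f(x) = x³ + x² + 3x - 5
Initial interval: [0.0, 2.73]

Iteration 1:
  c_1 = (0.000000 + 2.730000)/2 = 1.365000
  f(c_1) = f(1.365000) = 3.501527
  f(a) × f(c) < 0, new interval: [0.000000, 1.365000]
Iteration 2:
  c_2 = (0.000000 + 1.365000)/2 = 0.682500
  f(c_2) = f(0.682500) = -2.168781
  f(a) × f(c) ≥ 0, new interval: [0.682500, 1.365000]

After 2 iteration(s), the approximation is c_2 = 0.682500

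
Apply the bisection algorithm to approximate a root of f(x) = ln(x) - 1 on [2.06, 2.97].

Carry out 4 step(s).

f(x) = ln(x) - 1
Initial interval: [2.06, 2.97]

Iteration 1:
  c_1 = (2.060000 + 2.970000)/2 = 2.515000
  f(c_1) = f(2.515000) = -0.077727
  f(a) × f(c) ≥ 0, new interval: [2.515000, 2.970000]
Iteration 2:
  c_2 = (2.515000 + 2.970000)/2 = 2.742500
  f(c_2) = f(2.742500) = 0.008870
  f(a) × f(c) < 0, new interval: [2.515000, 2.742500]
Iteration 3:
  c_3 = (2.515000 + 2.742500)/2 = 2.628750
  f(c_3) = f(2.628750) = -0.033492
  f(a) × f(c) ≥ 0, new interval: [2.628750, 2.742500]
Iteration 4:
  c_4 = (2.628750 + 2.742500)/2 = 2.685625
  f(c_4) = f(2.685625) = -0.012087
  f(a) × f(c) ≥ 0, new interval: [2.685625, 2.742500]

After 4 iteration(s), the approximation is c_4 = 2.685625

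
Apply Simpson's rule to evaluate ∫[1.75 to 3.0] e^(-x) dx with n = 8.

f(x) = e^(-x)
a = 1.75, b = 3.0, n = 8
h = (b - a)/n = 0.156250

Simpson's rule: (h/3)[f(x₀) + 4f(x₁) + 2f(x₂) + ... + f(xₙ)]

x_0 = 1.7500, f(x_0) = 0.173774, coefficient = 1
x_1 = 1.9062, f(x_1) = 0.148637, coefficient = 4
x_2 = 2.0625, f(x_2) = 0.127136, coefficient = 2
x_3 = 2.2188, f(x_3) = 0.108745, coefficient = 4
x_4 = 2.3750, f(x_4) = 0.093014, coefficient = 2
x_5 = 2.5312, f(x_5) = 0.079560, coefficient = 4
x_6 = 2.6875, f(x_6) = 0.068051, coefficient = 2
x_7 = 2.8438, f(x_7) = 0.058207, coefficient = 4
x_8 = 3.0000, f(x_8) = 0.049787, coefficient = 1

I ≈ (0.156250/3) × 2.380556 = 0.123987
Exact value: 0.123987
Error: 0.000000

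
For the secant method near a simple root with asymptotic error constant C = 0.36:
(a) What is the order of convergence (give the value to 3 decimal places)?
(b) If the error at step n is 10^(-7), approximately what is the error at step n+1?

(a) Secant method has superlinear convergence with order φ = (1+√5)/2 ≈ 1.618.
    This means |e_{n+1}| ≈ C|e_n|^1.618.

(b) With |e_n| = 10^(-7) and C = 0.36:
    |e_{n+1}| ≈ 0.36 × (10^(-7))^1.618 = 0.36 × 10^(-11.33)

(a) ≈ 1.618 (golden ratio); (b) |e_{n+1}| ≈ 1.698e-12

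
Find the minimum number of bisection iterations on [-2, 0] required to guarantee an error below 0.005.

We need (b-a)/2^n ≤ 0.005
(0 - (-2))/2^n ≤ 0.005
2/2^n ≤ 0.005
2^n ≥ 400
n ≥ log₂(400) = 8.64
n ≥ 9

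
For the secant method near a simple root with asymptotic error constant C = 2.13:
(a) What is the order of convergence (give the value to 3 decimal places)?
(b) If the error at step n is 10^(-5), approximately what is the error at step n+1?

(a) Secant method has superlinear convergence with order φ = (1+√5)/2 ≈ 1.618.
    This means |e_{n+1}| ≈ C|e_n|^1.618.

(b) With |e_n| = 10^(-5) and C = 2.13:
    |e_{n+1}| ≈ 2.13 × (10^(-5))^1.618 = 2.13 × 10^(-8.09)

(a) ≈ 1.618 (golden ratio); (b) |e_{n+1}| ≈ 1.731e-08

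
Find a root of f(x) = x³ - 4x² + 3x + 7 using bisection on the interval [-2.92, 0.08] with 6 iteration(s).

f(x) = x³ - 4x² + 3x + 7
Initial interval: [-2.92, 0.08]

Iteration 1:
  c_1 = (-2.920000 + 0.080000)/2 = -1.420000
  f(c_1) = f(-1.420000) = -8.188888
  f(a) × f(c) ≥ 0, new interval: [-1.420000, 0.080000]
Iteration 2:
  c_2 = (-1.420000 + 0.080000)/2 = -0.670000
  f(c_2) = f(-0.670000) = 2.893637
  f(a) × f(c) < 0, new interval: [-1.420000, -0.670000]
Iteration 3:
  c_3 = (-1.420000 + (-0.670000))/2 = -1.045000
  f(c_3) = f(-1.045000) = -1.644266
  f(a) × f(c) ≥ 0, new interval: [-1.045000, -0.670000]
Iteration 4:
  c_4 = (-1.045000 + (-0.670000))/2 = -0.857500
  f(c_4) = f(-0.857500) = 0.855750
  f(a) × f(c) < 0, new interval: [-1.045000, -0.857500]
Iteration 5:
  c_5 = (-1.045000 + (-0.857500))/2 = -0.951250
  f(c_5) = f(-0.951250) = -0.334020
  f(a) × f(c) ≥ 0, new interval: [-0.951250, -0.857500]
Iteration 6:
  c_6 = (-0.951250 + (-0.857500))/2 = -0.904375
  f(c_6) = f(-0.904375) = 0.275615
  f(a) × f(c) < 0, new interval: [-0.951250, -0.904375]

After 6 iteration(s), the approximation is c_6 = -0.904375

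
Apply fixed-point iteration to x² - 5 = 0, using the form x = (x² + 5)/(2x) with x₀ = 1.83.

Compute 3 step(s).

Equation: x² - 5 = 0
Fixed-point form: x = (x² + 5)/(2x)
x₀ = 1.83

x_1 = g(1.830000) = 2.281120
x_2 = g(2.281120) = 2.236513
x_3 = g(2.236513) = 2.236068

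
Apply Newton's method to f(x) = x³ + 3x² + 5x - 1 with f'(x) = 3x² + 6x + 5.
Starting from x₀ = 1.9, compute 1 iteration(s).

f(x) = x³ + 3x² + 5x - 1
f'(x) = 3x² + 6x + 5
x₀ = 1.9

Newton-Raphson formula: x_{n+1} = x_n - f(x_n)/f'(x_n)

Iteration 1:
  f(1.900000) = 26.189000
  f'(1.900000) = 27.230000
  x_1 = 1.900000 - 26.189000/27.230000 = 0.938230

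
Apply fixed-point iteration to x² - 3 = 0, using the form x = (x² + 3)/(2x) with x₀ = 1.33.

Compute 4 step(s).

Equation: x² - 3 = 0
Fixed-point form: x = (x² + 3)/(2x)
x₀ = 1.33

x_1 = g(1.330000) = 1.792820
x_2 = g(1.792820) = 1.733081
x_3 = g(1.733081) = 1.732051
x_4 = g(1.732051) = 1.732051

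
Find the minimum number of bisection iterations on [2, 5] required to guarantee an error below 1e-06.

We need (b-a)/2^n ≤ 1e-06
(5 - 2)/2^n ≤ 1e-06
3/2^n ≤ 1e-06
2^n ≥ 3000000
n ≥ log₂(3000000) = 21.52
n ≥ 22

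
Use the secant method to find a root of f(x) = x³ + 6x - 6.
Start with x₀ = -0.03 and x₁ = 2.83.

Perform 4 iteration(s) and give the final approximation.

f(x) = x³ + 6x - 6
x₀ = -0.03, x₁ = 2.83

Secant formula: x_{n+1} = x_n - f(x_n)(x_n - x_{n-1})/(f(x_n) - f(x_{n-1}))

Iteration 1:
  f(-0.030000) = -6.180027
  f(2.830000) = 33.645187
  x_2 = 2.830000 - 33.645187×(2.830000 - (-0.030000))/(33.645187 - (-6.180027))
       = 0.413811
Iteration 2:
  f(2.830000) = 33.645187
  f(0.413811) = -3.446272
  x_3 = 0.413811 - (-3.446272)×(0.413811 - 2.830000)/(-3.446272 - 33.645187)
       = 0.638306
Iteration 3:
  f(0.413811) = -3.446272
  f(0.638306) = -1.910095
  x_4 = 0.638306 - (-1.910095)×(0.638306 - 0.413811)/(-1.910095 - (-3.446272))
       = 0.917445
Iteration 4:
  f(0.638306) = -1.910095
  f(0.917445) = 0.276889
  x_5 = 0.917445 - 0.276889×(0.917445 - 0.638306)/(0.276889 - (-1.910095))
       = 0.882104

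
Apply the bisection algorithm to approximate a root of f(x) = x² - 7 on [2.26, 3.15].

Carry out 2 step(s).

f(x) = x² - 7
Initial interval: [2.26, 3.15]

Iteration 1:
  c_1 = (2.260000 + 3.150000)/2 = 2.705000
  f(c_1) = f(2.705000) = 0.317025
  f(a) × f(c) < 0, new interval: [2.260000, 2.705000]
Iteration 2:
  c_2 = (2.260000 + 2.705000)/2 = 2.482500
  f(c_2) = f(2.482500) = -0.837194
  f(a) × f(c) ≥ 0, new interval: [2.482500, 2.705000]

After 2 iteration(s), the approximation is c_2 = 2.482500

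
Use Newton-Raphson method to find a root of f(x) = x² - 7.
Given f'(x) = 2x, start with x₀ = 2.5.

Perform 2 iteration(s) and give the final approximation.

f(x) = x² - 7
f'(x) = 2x
x₀ = 2.5

Newton-Raphson formula: x_{n+1} = x_n - f(x_n)/f'(x_n)

Iteration 1:
  f(2.500000) = -0.750000
  f'(2.500000) = 5.000000
  x_1 = 2.500000 - (-0.750000)/5.000000 = 2.650000
Iteration 2:
  f(2.650000) = 0.022500
  f'(2.650000) = 5.300000
  x_2 = 2.650000 - 0.022500/5.300000 = 2.645755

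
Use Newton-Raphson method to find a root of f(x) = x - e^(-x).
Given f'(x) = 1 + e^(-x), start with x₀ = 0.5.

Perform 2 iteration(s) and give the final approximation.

f(x) = x - e^(-x)
f'(x) = 1 + e^(-x)
x₀ = 0.5

Newton-Raphson formula: x_{n+1} = x_n - f(x_n)/f'(x_n)

Iteration 1:
  f(0.500000) = -0.106531
  f'(0.500000) = 1.606531
  x_1 = 0.500000 - (-0.106531)/1.606531 = 0.566311
Iteration 2:
  f(0.566311) = -0.001305
  f'(0.566311) = 1.567616
  x_2 = 0.566311 - (-0.001305)/1.567616 = 0.567143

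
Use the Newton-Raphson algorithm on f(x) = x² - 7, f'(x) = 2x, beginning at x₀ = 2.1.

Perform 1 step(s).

f(x) = x² - 7
f'(x) = 2x
x₀ = 2.1

Newton-Raphson formula: x_{n+1} = x_n - f(x_n)/f'(x_n)

Iteration 1:
  f(2.100000) = -2.590000
  f'(2.100000) = 4.200000
  x_1 = 2.100000 - (-2.590000)/4.200000 = 2.716667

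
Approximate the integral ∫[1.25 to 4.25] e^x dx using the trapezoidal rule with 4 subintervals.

f(x) = e^x
a = 1.25, b = 4.25, n = 4
h = (b - a)/n = 0.750000

Trapezoidal rule: (h/2)[f(x₀) + 2f(x₁) + 2f(x₂) + ... + f(xₙ)]

x_0 = 1.2500, f(x_0) = 3.490343, coefficient = 1
x_1 = 2.0000, f(x_1) = 7.389056, coefficient = 2
x_2 = 2.7500, f(x_2) = 15.642632, coefficient = 2
x_3 = 3.5000, f(x_3) = 33.115452, coefficient = 2
x_4 = 4.2500, f(x_4) = 70.105412, coefficient = 1

I ≈ (0.750000/2) × 185.890035 = 69.708763
Exact value: 66.615069
Error: 3.093694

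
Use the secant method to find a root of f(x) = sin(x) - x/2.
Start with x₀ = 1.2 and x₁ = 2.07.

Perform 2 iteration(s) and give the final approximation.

f(x) = sin(x) - x/2
x₀ = 1.2, x₁ = 2.07

Secant formula: x_{n+1} = x_n - f(x_n)(x_n - x_{n-1})/(f(x_n) - f(x_{n-1}))

Iteration 1:
  f(1.200000) = 0.332039
  f(2.070000) = -0.157036
  x_2 = 2.070000 - (-0.157036)×(2.070000 - 1.200000)/(-0.157036 - 0.332039)
       = 1.790654
Iteration 2:
  f(2.070000) = -0.157036
  f(1.790654) = 0.080602
  x_3 = 1.790654 - 0.080602×(1.790654 - 2.070000)/(0.080602 - (-0.157036))
       = 1.885402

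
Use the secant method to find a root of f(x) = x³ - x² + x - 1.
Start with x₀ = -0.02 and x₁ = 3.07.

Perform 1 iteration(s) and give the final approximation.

f(x) = x³ - x² + x - 1
x₀ = -0.02, x₁ = 3.07

Secant formula: x_{n+1} = x_n - f(x_n)(x_n - x_{n-1})/(f(x_n) - f(x_{n-1}))

Iteration 1:
  f(-0.020000) = -1.020408
  f(3.070000) = 21.579543
  x_2 = 3.070000 - 21.579543×(3.070000 - (-0.020000))/(21.579543 - (-1.020408))
       = 0.119516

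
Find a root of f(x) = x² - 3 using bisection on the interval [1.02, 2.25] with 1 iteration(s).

f(x) = x² - 3
Initial interval: [1.02, 2.25]

Iteration 1:
  c_1 = (1.020000 + 2.250000)/2 = 1.635000
  f(c_1) = f(1.635000) = -0.326775
  f(a) × f(c) ≥ 0, new interval: [1.635000, 2.250000]

After 1 iteration(s), the approximation is c_1 = 1.635000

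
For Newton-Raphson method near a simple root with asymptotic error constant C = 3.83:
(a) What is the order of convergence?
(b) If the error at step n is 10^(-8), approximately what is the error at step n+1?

(a) Newton-Raphson has quadratic (order 2) convergence near simple roots.
    This means |e_{n+1}| ≈ C|e_n|².

(b) With |e_n| = 10^(-8) and C = 3.83:
    |e_{n+1}| ≈ 3.83 × (10^(-8))² = 3.83 × 10^(-16)

(a) 2 (quadratic); (b) |e_{n+1}| ≈ 3.830e-16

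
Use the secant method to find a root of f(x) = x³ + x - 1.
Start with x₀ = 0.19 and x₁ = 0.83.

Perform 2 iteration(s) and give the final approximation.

f(x) = x³ + x - 1
x₀ = 0.19, x₁ = 0.83

Secant formula: x_{n+1} = x_n - f(x_n)(x_n - x_{n-1})/(f(x_n) - f(x_{n-1}))

Iteration 1:
  f(0.190000) = -0.803141
  f(0.830000) = 0.401787
  x_2 = 0.830000 - 0.401787×(0.830000 - 0.190000)/(0.401787 - (-0.803141))
       = 0.616590
Iteration 2:
  f(0.830000) = 0.401787
  f(0.616590) = -0.148993
  x_3 = 0.616590 - (-0.148993)×(0.616590 - 0.830000)/(-0.148993 - 0.401787)
       = 0.674320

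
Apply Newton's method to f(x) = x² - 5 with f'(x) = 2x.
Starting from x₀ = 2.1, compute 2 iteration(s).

f(x) = x² - 5
f'(x) = 2x
x₀ = 2.1

Newton-Raphson formula: x_{n+1} = x_n - f(x_n)/f'(x_n)

Iteration 1:
  f(2.100000) = -0.590000
  f'(2.100000) = 4.200000
  x_1 = 2.100000 - (-0.590000)/4.200000 = 2.240476
Iteration 2:
  f(2.240476) = 0.019734
  f'(2.240476) = 4.480952
  x_2 = 2.240476 - 0.019734/4.480952 = 2.236072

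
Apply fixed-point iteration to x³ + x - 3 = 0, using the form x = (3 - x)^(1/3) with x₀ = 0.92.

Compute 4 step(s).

Equation: x³ + x - 3 = 0
Fixed-point form: x = (3 - x)^(1/3)
x₀ = 0.92

x_1 = g(0.920000) = 1.276501
x_2 = g(1.276501) = 1.198957
x_3 = g(1.198957) = 1.216675
x_4 = g(1.216675) = 1.212672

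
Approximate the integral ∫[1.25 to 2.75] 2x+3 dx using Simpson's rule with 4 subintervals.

f(x) = 2x+3
a = 1.25, b = 2.75, n = 4
h = (b - a)/n = 0.375000

Simpson's rule: (h/3)[f(x₀) + 4f(x₁) + 2f(x₂) + ... + f(xₙ)]

x_0 = 1.2500, f(x_0) = 5.500000, coefficient = 1
x_1 = 1.6250, f(x_1) = 6.250000, coefficient = 4
x_2 = 2.0000, f(x_2) = 7.000000, coefficient = 2
x_3 = 2.3750, f(x_3) = 7.750000, coefficient = 4
x_4 = 2.7500, f(x_4) = 8.500000, coefficient = 1

I ≈ (0.375000/3) × 84.000000 = 10.500000
Exact value: 10.500000
Error: 0.000000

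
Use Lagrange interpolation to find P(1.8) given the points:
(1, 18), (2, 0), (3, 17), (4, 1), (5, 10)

Lagrange interpolation formula:
P(x) = Σ yᵢ × Lᵢ(x)
where Lᵢ(x) = Π_{j≠i} (x - xⱼ)/(xᵢ - xⱼ)

L_0(1.8) = (1.8 - 2)/(1 - 2) × (1.8 - 3)/(1 - 3) × (1.8 - 4)/(1 - 4) × (1.8 - 5)/(1 - 5) = 0.070400
L_1(1.8) = (1.8 - 1)/(2 - 1) × (1.8 - 3)/(2 - 3) × (1.8 - 4)/(2 - 4) × (1.8 - 5)/(2 - 5) = 1.126400
L_2(1.8) = (1.8 - 1)/(3 - 1) × (1.8 - 2)/(3 - 2) × (1.8 - 4)/(3 - 4) × (1.8 - 5)/(3 - 5) = -0.281600
L_3(1.8) = (1.8 - 1)/(4 - 1) × (1.8 - 2)/(4 - 2) × (1.8 - 3)/(4 - 3) × (1.8 - 5)/(4 - 5) = 0.102400
L_4(1.8) = (1.8 - 1)/(5 - 1) × (1.8 - 2)/(5 - 2) × (1.8 - 3)/(5 - 3) × (1.8 - 4)/(5 - 4) = -0.017600

P(1.8) = 18×L_0(1.8) + 0×L_1(1.8) + 17×L_2(1.8) + 1×L_3(1.8) + 10×L_4(1.8)
P(1.8) = -3.593600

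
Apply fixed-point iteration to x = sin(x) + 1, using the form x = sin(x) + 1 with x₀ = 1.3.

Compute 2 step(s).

Equation: x = sin(x) + 1
Fixed-point form: x = sin(x) + 1
x₀ = 1.3

x_1 = g(1.300000) = 1.963558
x_2 = g(1.963558) = 1.923856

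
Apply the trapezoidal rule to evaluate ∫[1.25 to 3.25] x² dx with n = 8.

f(x) = x²
a = 1.25, b = 3.25, n = 8
h = (b - a)/n = 0.250000

Trapezoidal rule: (h/2)[f(x₀) + 2f(x₁) + 2f(x₂) + ... + f(xₙ)]

x_0 = 1.2500, f(x_0) = 1.562500, coefficient = 1
x_1 = 1.5000, f(x_1) = 2.250000, coefficient = 2
x_2 = 1.7500, f(x_2) = 3.062500, coefficient = 2
x_3 = 2.0000, f(x_3) = 4.000000, coefficient = 2
x_4 = 2.2500, f(x_4) = 5.062500, coefficient = 2
x_5 = 2.5000, f(x_5) = 6.250000, coefficient = 2
x_6 = 2.7500, f(x_6) = 7.562500, coefficient = 2
x_7 = 3.0000, f(x_7) = 9.000000, coefficient = 2
x_8 = 3.2500, f(x_8) = 10.562500, coefficient = 1

I ≈ (0.250000/2) × 86.500000 = 10.812500
Exact value: 10.791667
Error: 0.020833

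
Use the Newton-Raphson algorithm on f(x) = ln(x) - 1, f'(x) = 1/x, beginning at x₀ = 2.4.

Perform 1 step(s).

f(x) = ln(x) - 1
f'(x) = 1/x
x₀ = 2.4

Newton-Raphson formula: x_{n+1} = x_n - f(x_n)/f'(x_n)

Iteration 1:
  f(2.400000) = -0.124531
  f'(2.400000) = 0.416667
  x_1 = 2.400000 - (-0.124531)/0.416667 = 2.698875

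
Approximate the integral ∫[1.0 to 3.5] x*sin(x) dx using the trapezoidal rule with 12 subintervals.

f(x) = x*sin(x)
a = 1.0, b = 3.5, n = 12
h = (b - a)/n = 0.208333

Trapezoidal rule: (h/2)[f(x₀) + 2f(x₁) + 2f(x₂) + ... + f(xₙ)]

x_0 = 1.0000, f(x_0) = 0.841471, coefficient = 1
x_1 = 1.2083, f(x_1) = 1.129823, coefficient = 2
x_2 = 1.4167, f(x_2) = 1.399873, coefficient = 2
x_3 = 1.6250, f(x_3) = 1.622613, coefficient = 2
x_4 = 1.8333, f(x_4) = 1.770514, coefficient = 2
x_5 = 2.0417, f(x_5) = 1.819480, coefficient = 2
x_6 = 2.2500, f(x_6) = 1.750665, coefficient = 2
x_7 = 2.4583, f(x_7) = 1.552005, coefficient = 2
x_8 = 2.6667, f(x_8) = 1.219394, coefficient = 2
x_9 = 2.8750, f(x_9) = 0.757407, coefficient = 2
x_10 = 3.0833, f(x_10) = 0.179531, coefficient = 2
x_11 = 3.2917, f(x_11) = -0.492141, coefficient = 2
x_12 = 3.5000, f(x_12) = -1.227741, coefficient = 1

I ≈ (0.208333/2) × 25.032057 = 2.607506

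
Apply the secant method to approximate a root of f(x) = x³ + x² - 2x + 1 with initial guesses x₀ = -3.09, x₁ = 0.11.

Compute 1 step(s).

f(x) = x³ + x² - 2x + 1
x₀ = -3.09, x₁ = 0.11

Secant formula: x_{n+1} = x_n - f(x_n)(x_n - x_{n-1})/(f(x_n) - f(x_{n-1}))

Iteration 1:
  f(-3.090000) = -12.775529
  f(0.110000) = 0.793431
  x_2 = 0.110000 - 0.793431×(0.110000 - (-3.090000))/(0.793431 - (-12.775529))
       = -0.077117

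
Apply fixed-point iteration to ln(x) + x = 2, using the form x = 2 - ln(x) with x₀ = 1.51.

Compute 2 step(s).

Equation: ln(x) + x = 2
Fixed-point form: x = 2 - ln(x)
x₀ = 1.51

x_1 = g(1.510000) = 1.587890
x_2 = g(1.587890) = 1.537594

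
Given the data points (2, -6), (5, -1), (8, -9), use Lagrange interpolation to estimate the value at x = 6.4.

Lagrange interpolation formula:
P(x) = Σ yᵢ × Lᵢ(x)
where Lᵢ(x) = Π_{j≠i} (x - xⱼ)/(xᵢ - xⱼ)

L_0(6.4) = (6.4 - 5)/(2 - 5) × (6.4 - 8)/(2 - 8) = -0.124444
L_1(6.4) = (6.4 - 2)/(5 - 2) × (6.4 - 8)/(5 - 8) = 0.782222
L_2(6.4) = (6.4 - 2)/(8 - 2) × (6.4 - 5)/(8 - 5) = 0.342222

P(6.4) = (-6)×L_0(6.4) + (-1)×L_1(6.4) + (-9)×L_2(6.4)
P(6.4) = -3.115556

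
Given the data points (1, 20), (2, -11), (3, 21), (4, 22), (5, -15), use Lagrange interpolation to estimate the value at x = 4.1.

Lagrange interpolation formula:
P(x) = Σ yᵢ × Lᵢ(x)
where Lᵢ(x) = Π_{j≠i} (x - xⱼ)/(xᵢ - xⱼ)

L_0(4.1) = (4.1 - 2)/(1 - 2) × (4.1 - 3)/(1 - 3) × (4.1 - 4)/(1 - 4) × (4.1 - 5)/(1 - 5) = -0.008662
L_1(4.1) = (4.1 - 1)/(2 - 1) × (4.1 - 3)/(2 - 3) × (4.1 - 4)/(2 - 4) × (4.1 - 5)/(2 - 5) = 0.051150
L_2(4.1) = (4.1 - 1)/(3 - 1) × (4.1 - 2)/(3 - 2) × (4.1 - 4)/(3 - 4) × (4.1 - 5)/(3 - 5) = -0.146475
L_3(4.1) = (4.1 - 1)/(4 - 1) × (4.1 - 2)/(4 - 2) × (4.1 - 3)/(4 - 3) × (4.1 - 5)/(4 - 5) = 1.074150
L_4(4.1) = (4.1 - 1)/(5 - 1) × (4.1 - 2)/(5 - 2) × (4.1 - 3)/(5 - 3) × (4.1 - 4)/(5 - 4) = 0.029837

P(4.1) = 20×L_0(4.1) + (-11)×L_1(4.1) + 21×L_2(4.1) + 22×L_3(4.1) + (-15)×L_4(4.1)
P(4.1) = 19.371863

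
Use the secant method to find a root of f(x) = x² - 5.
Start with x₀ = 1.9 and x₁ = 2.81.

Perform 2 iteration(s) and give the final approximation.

f(x) = x² - 5
x₀ = 1.9, x₁ = 2.81

Secant formula: x_{n+1} = x_n - f(x_n)(x_n - x_{n-1})/(f(x_n) - f(x_{n-1}))

Iteration 1:
  f(1.900000) = -1.390000
  f(2.810000) = 2.896100
  x_2 = 2.810000 - 2.896100×(2.810000 - 1.900000)/(2.896100 - (-1.390000))
       = 2.195117
Iteration 2:
  f(2.810000) = 2.896100
  f(2.195117) = -0.181462
  x_3 = 2.195117 - (-0.181462)×(2.195117 - 2.810000)/(-0.181462 - 2.896100)
       = 2.231372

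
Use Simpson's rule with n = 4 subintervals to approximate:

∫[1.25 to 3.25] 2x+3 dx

f(x) = 2x+3
a = 1.25, b = 3.25, n = 4
h = (b - a)/n = 0.500000

Simpson's rule: (h/3)[f(x₀) + 4f(x₁) + 2f(x₂) + ... + f(xₙ)]

x_0 = 1.2500, f(x_0) = 5.500000, coefficient = 1
x_1 = 1.7500, f(x_1) = 6.500000, coefficient = 4
x_2 = 2.2500, f(x_2) = 7.500000, coefficient = 2
x_3 = 2.7500, f(x_3) = 8.500000, coefficient = 4
x_4 = 3.2500, f(x_4) = 9.500000, coefficient = 1

I ≈ (0.500000/3) × 90.000000 = 15.000000
Exact value: 15.000000
Error: 0.000000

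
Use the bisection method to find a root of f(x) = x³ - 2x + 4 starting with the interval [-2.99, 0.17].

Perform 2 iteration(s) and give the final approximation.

f(x) = x³ - 2x + 4
Initial interval: [-2.99, 0.17]

Iteration 1:
  c_1 = (-2.990000 + 0.170000)/2 = -1.410000
  f(c_1) = f(-1.410000) = 4.016779
  f(a) × f(c) < 0, new interval: [-2.990000, -1.410000]
Iteration 2:
  c_2 = (-2.990000 + (-1.410000))/2 = -2.200000
  f(c_2) = f(-2.200000) = -2.248000
  f(a) × f(c) ≥ 0, new interval: [-2.200000, -1.410000]

After 2 iteration(s), the approximation is c_2 = -2.200000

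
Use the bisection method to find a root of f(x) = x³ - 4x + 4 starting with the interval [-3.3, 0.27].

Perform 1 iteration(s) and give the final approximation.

f(x) = x³ - 4x + 4
Initial interval: [-3.3, 0.27]

Iteration 1:
  c_1 = (-3.300000 + 0.270000)/2 = -1.515000
  f(c_1) = f(-1.515000) = 6.582734
  f(a) × f(c) < 0, new interval: [-3.300000, -1.515000]

After 1 iteration(s), the approximation is c_1 = -1.515000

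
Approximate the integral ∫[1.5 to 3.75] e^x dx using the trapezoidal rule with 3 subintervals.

f(x) = e^x
a = 1.5, b = 3.75, n = 3
h = (b - a)/n = 0.750000

Trapezoidal rule: (h/2)[f(x₀) + 2f(x₁) + 2f(x₂) + ... + f(xₙ)]

x_0 = 1.5000, f(x_0) = 4.481689, coefficient = 1
x_1 = 2.2500, f(x_1) = 9.487736, coefficient = 2
x_2 = 3.0000, f(x_2) = 20.085537, coefficient = 2
x_3 = 3.7500, f(x_3) = 42.521082, coefficient = 1

I ≈ (0.750000/2) × 106.149317 = 39.805994
Exact value: 38.039393
Error: 1.766601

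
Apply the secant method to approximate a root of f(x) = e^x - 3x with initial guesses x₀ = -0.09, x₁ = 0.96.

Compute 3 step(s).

f(x) = e^x - 3x
x₀ = -0.09, x₁ = 0.96

Secant formula: x_{n+1} = x_n - f(x_n)(x_n - x_{n-1})/(f(x_n) - f(x_{n-1}))

Iteration 1:
  f(-0.090000) = 1.183931
  f(0.960000) = -0.268304
  x_2 = 0.960000 - (-0.268304)×(0.960000 - (-0.090000))/(-0.268304 - 1.183931)
       = 0.766010
Iteration 2:
  f(0.960000) = -0.268304
  f(0.766010) = -0.146864
  x_3 = 0.766010 - (-0.146864)×(0.766010 - 0.960000)/(-0.146864 - (-0.268304))
       = 0.531406
Iteration 3:
  f(0.766010) = -0.146864
  f(0.531406) = 0.107105
  x_4 = 0.531406 - 0.107105×(0.531406 - 0.766010)/(0.107105 - (-0.146864))
       = 0.630344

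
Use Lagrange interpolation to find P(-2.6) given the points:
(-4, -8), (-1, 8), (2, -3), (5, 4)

Lagrange interpolation formula:
P(x) = Σ yᵢ × Lᵢ(x)
where Lᵢ(x) = Π_{j≠i} (x - xⱼ)/(xᵢ - xⱼ)

L_0(-2.6) = (-2.6 - (-1))/(-4 - (-1)) × (-2.6 - 2)/(-4 - 2) × (-2.6 - 5)/(-4 - 5) = 0.345284
L_1(-2.6) = (-2.6 - (-4))/(-1 - (-4)) × (-2.6 - 2)/(-1 - 2) × (-2.6 - 5)/(-1 - 5) = 0.906370
L_2(-2.6) = (-2.6 - (-4))/(2 - (-4)) × (-2.6 - (-1))/(2 - (-1)) × (-2.6 - 5)/(2 - 5) = -0.315259
L_3(-2.6) = (-2.6 - (-4))/(5 - (-4)) × (-2.6 - (-1))/(5 - (-1)) × (-2.6 - 2)/(5 - 2) = 0.063605

P(-2.6) = (-8)×L_0(-2.6) + 8×L_1(-2.6) + (-3)×L_2(-2.6) + 4×L_3(-2.6)
P(-2.6) = 5.688889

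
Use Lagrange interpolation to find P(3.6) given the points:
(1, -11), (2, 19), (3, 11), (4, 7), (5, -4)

Lagrange interpolation formula:
P(x) = Σ yᵢ × Lᵢ(x)
where Lᵢ(x) = Π_{j≠i} (x - xⱼ)/(xᵢ - xⱼ)

L_0(3.6) = (3.6 - 2)/(1 - 2) × (3.6 - 3)/(1 - 3) × (3.6 - 4)/(1 - 4) × (3.6 - 5)/(1 - 5) = 0.022400
L_1(3.6) = (3.6 - 1)/(2 - 1) × (3.6 - 3)/(2 - 3) × (3.6 - 4)/(2 - 4) × (3.6 - 5)/(2 - 5) = -0.145600
L_2(3.6) = (3.6 - 1)/(3 - 1) × (3.6 - 2)/(3 - 2) × (3.6 - 4)/(3 - 4) × (3.6 - 5)/(3 - 5) = 0.582400
L_3(3.6) = (3.6 - 1)/(4 - 1) × (3.6 - 2)/(4 - 2) × (3.6 - 3)/(4 - 3) × (3.6 - 5)/(4 - 5) = 0.582400
L_4(3.6) = (3.6 - 1)/(5 - 1) × (3.6 - 2)/(5 - 2) × (3.6 - 3)/(5 - 3) × (3.6 - 4)/(5 - 4) = -0.041600

P(3.6) = (-11)×L_0(3.6) + 19×L_1(3.6) + 11×L_2(3.6) + 7×L_3(3.6) + (-4)×L_4(3.6)
P(3.6) = 7.636800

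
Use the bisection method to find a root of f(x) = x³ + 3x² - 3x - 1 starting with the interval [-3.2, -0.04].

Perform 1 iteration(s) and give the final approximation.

f(x) = x³ + 3x² - 3x - 1
Initial interval: [-3.2, -0.04]

Iteration 1:
  c_1 = (-3.200000 + (-0.040000))/2 = -1.620000
  f(c_1) = f(-1.620000) = 7.481672
  f(a) × f(c) ≥ 0, new interval: [-1.620000, -0.040000]

After 1 iteration(s), the approximation is c_1 = -1.620000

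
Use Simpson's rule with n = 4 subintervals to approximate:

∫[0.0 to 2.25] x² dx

f(x) = x²
a = 0.0, b = 2.25, n = 4
h = (b - a)/n = 0.562500

Simpson's rule: (h/3)[f(x₀) + 4f(x₁) + 2f(x₂) + ... + f(xₙ)]

x_0 = 0.0000, f(x_0) = 0.000000, coefficient = 1
x_1 = 0.5625, f(x_1) = 0.316406, coefficient = 4
x_2 = 1.1250, f(x_2) = 1.265625, coefficient = 2
x_3 = 1.6875, f(x_3) = 2.847656, coefficient = 4
x_4 = 2.2500, f(x_4) = 5.062500, coefficient = 1

I ≈ (0.562500/3) × 20.250000 = 3.796875
Exact value: 3.796875
Error: 0.000000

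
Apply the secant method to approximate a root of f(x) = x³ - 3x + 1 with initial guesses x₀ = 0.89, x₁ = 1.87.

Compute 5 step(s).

f(x) = x³ - 3x + 1
x₀ = 0.89, x₁ = 1.87

Secant formula: x_{n+1} = x_n - f(x_n)(x_n - x_{n-1})/(f(x_n) - f(x_{n-1}))

Iteration 1:
  f(0.890000) = -0.965031
  f(1.870000) = 1.929203
  x_2 = 1.870000 - 1.929203×(1.870000 - 0.890000)/(1.929203 - (-0.965031))
       = 1.216764
Iteration 2:
  f(1.870000) = 1.929203
  f(1.216764) = -0.848856
  x_3 = 1.216764 - (-0.848856)×(1.216764 - 1.870000)/(-0.848856 - 1.929203)
       = 1.416365
Iteration 3:
  f(1.216764) = -0.848856
  f(1.416365) = -0.407741
  x_4 = 1.416365 - (-0.407741)×(1.416365 - 1.216764)/(-0.407741 - (-0.848856))
       = 1.600864
Iteration 4:
  f(1.416365) = -0.407741
  f(1.600864) = 0.300047
  x_5 = 1.600864 - 0.300047×(1.600864 - 1.416365)/(0.300047 - (-0.407741))
       = 1.522651
Iteration 5:
  f(1.600864) = 0.300047
  f(1.522651) = -0.037740
  x_6 = 1.522651 - (-0.037740)×(1.522651 - 1.600864)/(-0.037740 - 0.300047)
       = 1.531389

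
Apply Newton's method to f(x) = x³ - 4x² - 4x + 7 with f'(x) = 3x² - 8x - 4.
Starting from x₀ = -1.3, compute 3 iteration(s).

f(x) = x³ - 4x² - 4x + 7
f'(x) = 3x² - 8x - 4
x₀ = -1.3

Newton-Raphson formula: x_{n+1} = x_n - f(x_n)/f'(x_n)

Iteration 1:
  f(-1.300000) = 3.243000
  f'(-1.300000) = 11.470000
  x_1 = -1.300000 - 3.243000/11.470000 = -1.582738
Iteration 2:
  f(-1.582738) = -0.654132
  f'(-1.582738) = 16.177075
  x_2 = -1.582738 - (-0.654132)/16.177075 = -1.542302
Iteration 3:
  f(-1.542302) = -0.014238
  f'(-1.542302) = 15.474499
  x_3 = -1.542302 - (-0.014238)/15.474499 = -1.541382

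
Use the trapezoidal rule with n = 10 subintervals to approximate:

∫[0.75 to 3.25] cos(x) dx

f(x) = cos(x)
a = 0.75, b = 3.25, n = 10
h = (b - a)/n = 0.250000

Trapezoidal rule: (h/2)[f(x₀) + 2f(x₁) + 2f(x₂) + ... + f(xₙ)]

x_0 = 0.7500, f(x_0) = 0.731689, coefficient = 1
x_1 = 1.0000, f(x_1) = 0.540302, coefficient = 2
x_2 = 1.2500, f(x_2) = 0.315322, coefficient = 2
x_3 = 1.5000, f(x_3) = 0.070737, coefficient = 2
x_4 = 1.7500, f(x_4) = -0.178246, coefficient = 2
x_5 = 2.0000, f(x_5) = -0.416147, coefficient = 2
x_6 = 2.2500, f(x_6) = -0.628174, coefficient = 2
x_7 = 2.5000, f(x_7) = -0.801144, coefficient = 2
x_8 = 2.7500, f(x_8) = -0.924302, coefficient = 2
x_9 = 3.0000, f(x_9) = -0.989992, coefficient = 2
x_10 = 3.2500, f(x_10) = -0.994130, coefficient = 1

I ≈ (0.250000/2) × -6.285727 = -0.785716
Exact value: -0.789834
Error: 0.004118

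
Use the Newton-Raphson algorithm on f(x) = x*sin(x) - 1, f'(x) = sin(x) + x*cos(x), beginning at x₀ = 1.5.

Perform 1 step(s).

f(x) = x*sin(x) - 1
f'(x) = sin(x) + x*cos(x)
x₀ = 1.5

Newton-Raphson formula: x_{n+1} = x_n - f(x_n)/f'(x_n)

Iteration 1:
  f(1.500000) = 0.496242
  f'(1.500000) = 1.103601
  x_1 = 1.500000 - 0.496242/1.103601 = 1.050342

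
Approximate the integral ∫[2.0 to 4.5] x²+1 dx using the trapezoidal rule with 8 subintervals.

f(x) = x²+1
a = 2.0, b = 4.5, n = 8
h = (b - a)/n = 0.312500

Trapezoidal rule: (h/2)[f(x₀) + 2f(x₁) + 2f(x₂) + ... + f(xₙ)]

x_0 = 2.0000, f(x_0) = 5.000000, coefficient = 1
x_1 = 2.3125, f(x_1) = 6.347656, coefficient = 2
x_2 = 2.6250, f(x_2) = 7.890625, coefficient = 2
x_3 = 2.9375, f(x_3) = 9.628906, coefficient = 2
x_4 = 3.2500, f(x_4) = 11.562500, coefficient = 2
x_5 = 3.5625, f(x_5) = 13.691406, coefficient = 2
x_6 = 3.8750, f(x_6) = 16.015625, coefficient = 2
x_7 = 4.1875, f(x_7) = 18.535156, coefficient = 2
x_8 = 4.5000, f(x_8) = 21.250000, coefficient = 1

I ≈ (0.312500/2) × 193.593750 = 30.249023
Exact value: 30.208333
Error: 0.040690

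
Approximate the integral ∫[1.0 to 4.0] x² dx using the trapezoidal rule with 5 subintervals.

f(x) = x²
a = 1.0, b = 4.0, n = 5
h = (b - a)/n = 0.600000

Trapezoidal rule: (h/2)[f(x₀) + 2f(x₁) + 2f(x₂) + ... + f(xₙ)]

x_0 = 1.0000, f(x_0) = 1.000000, coefficient = 1
x_1 = 1.6000, f(x_1) = 2.560000, coefficient = 2
x_2 = 2.2000, f(x_2) = 4.840000, coefficient = 2
x_3 = 2.8000, f(x_3) = 7.840000, coefficient = 2
x_4 = 3.4000, f(x_4) = 11.560000, coefficient = 2
x_5 = 4.0000, f(x_5) = 16.000000, coefficient = 1

I ≈ (0.600000/2) × 70.600000 = 21.180000
Exact value: 21.000000
Error: 0.180000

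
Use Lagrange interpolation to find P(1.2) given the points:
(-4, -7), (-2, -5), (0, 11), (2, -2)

Lagrange interpolation formula:
P(x) = Σ yᵢ × Lᵢ(x)
where Lᵢ(x) = Π_{j≠i} (x - xⱼ)/(xᵢ - xⱼ)

L_0(1.2) = (1.2 - (-2))/(-4 - (-2)) × (1.2 - 0)/(-4 - 0) × (1.2 - 2)/(-4 - 2) = 0.064000
L_1(1.2) = (1.2 - (-4))/(-2 - (-4)) × (1.2 - 0)/(-2 - 0) × (1.2 - 2)/(-2 - 2) = -0.312000
L_2(1.2) = (1.2 - (-4))/(0 - (-4)) × (1.2 - (-2))/(0 - (-2)) × (1.2 - 2)/(0 - 2) = 0.832000
L_3(1.2) = (1.2 - (-4))/(2 - (-4)) × (1.2 - (-2))/(2 - (-2)) × (1.2 - 0)/(2 - 0) = 0.416000

P(1.2) = (-7)×L_0(1.2) + (-5)×L_1(1.2) + 11×L_2(1.2) + (-2)×L_3(1.2)
P(1.2) = 9.432000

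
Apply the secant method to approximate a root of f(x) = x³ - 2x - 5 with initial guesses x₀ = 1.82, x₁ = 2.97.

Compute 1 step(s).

f(x) = x³ - 2x - 5
x₀ = 1.82, x₁ = 2.97

Secant formula: x_{n+1} = x_n - f(x_n)(x_n - x_{n-1})/(f(x_n) - f(x_{n-1}))

Iteration 1:
  f(1.820000) = -2.611432
  f(2.970000) = 15.258073
  x_2 = 2.970000 - 15.258073×(2.970000 - 1.820000)/(15.258073 - (-2.611432))
       = 1.988060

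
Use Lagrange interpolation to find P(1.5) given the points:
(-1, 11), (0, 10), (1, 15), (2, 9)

Lagrange interpolation formula:
P(x) = Σ yᵢ × Lᵢ(x)
where Lᵢ(x) = Π_{j≠i} (x - xⱼ)/(xᵢ - xⱼ)

L_0(1.5) = (1.5 - 0)/(-1 - 0) × (1.5 - 1)/(-1 - 1) × (1.5 - 2)/(-1 - 2) = 0.062500
L_1(1.5) = (1.5 - (-1))/(0 - (-1)) × (1.5 - 1)/(0 - 1) × (1.5 - 2)/(0 - 2) = -0.312500
L_2(1.5) = (1.5 - (-1))/(1 - (-1)) × (1.5 - 0)/(1 - 0) × (1.5 - 2)/(1 - 2) = 0.937500
L_3(1.5) = (1.5 - (-1))/(2 - (-1)) × (1.5 - 0)/(2 - 0) × (1.5 - 1)/(2 - 1) = 0.312500

P(1.5) = 11×L_0(1.5) + 10×L_1(1.5) + 15×L_2(1.5) + 9×L_3(1.5)
P(1.5) = 14.437500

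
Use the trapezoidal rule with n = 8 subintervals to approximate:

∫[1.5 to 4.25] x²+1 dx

f(x) = x²+1
a = 1.5, b = 4.25, n = 8
h = (b - a)/n = 0.343750

Trapezoidal rule: (h/2)[f(x₀) + 2f(x₁) + 2f(x₂) + ... + f(xₙ)]

x_0 = 1.5000, f(x_0) = 3.250000, coefficient = 1
x_1 = 1.8438, f(x_1) = 4.399414, coefficient = 2
x_2 = 2.1875, f(x_2) = 5.785156, coefficient = 2
x_3 = 2.5312, f(x_3) = 7.407227, coefficient = 2
x_4 = 2.8750, f(x_4) = 9.265625, coefficient = 2
x_5 = 3.2188, f(x_5) = 11.360352, coefficient = 2
x_6 = 3.5625, f(x_6) = 13.691406, coefficient = 2
x_7 = 3.9062, f(x_7) = 16.258789, coefficient = 2
x_8 = 4.2500, f(x_8) = 19.062500, coefficient = 1

I ≈ (0.343750/2) × 158.648438 = 27.267700
Exact value: 27.213542
Error: 0.054159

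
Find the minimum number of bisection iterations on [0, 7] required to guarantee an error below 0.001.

We need (b-a)/2^n ≤ 0.001
(7 - 0)/2^n ≤ 0.001
7/2^n ≤ 0.001
2^n ≥ 7000
n ≥ log₂(7000) = 12.77
n ≥ 13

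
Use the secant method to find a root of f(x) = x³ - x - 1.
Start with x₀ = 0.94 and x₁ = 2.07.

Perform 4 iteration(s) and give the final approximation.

f(x) = x³ - x - 1
x₀ = 0.94, x₁ = 2.07

Secant formula: x_{n+1} = x_n - f(x_n)(x_n - x_{n-1})/(f(x_n) - f(x_{n-1}))

Iteration 1:
  f(0.940000) = -1.109416
  f(2.070000) = 5.799743
  x_2 = 2.070000 - 5.799743×(2.070000 - 0.940000)/(5.799743 - (-1.109416))
       = 1.121446
Iteration 2:
  f(2.070000) = 5.799743
  f(1.121446) = -0.711069
  x_3 = 1.121446 - (-0.711069)×(1.121446 - 2.070000)/(-0.711069 - 5.799743)
       = 1.225041
Iteration 3:
  f(1.121446) = -0.711069
  f(1.225041) = -0.386591
  x_4 = 1.225041 - (-0.386591)×(1.225041 - 1.121446)/(-0.386591 - (-0.711069))
       = 1.348466
Iteration 4:
  f(1.225041) = -0.386591
  f(1.348466) = 0.103533
  x_5 = 1.348466 - 0.103533×(1.348466 - 1.225041)/(0.103533 - (-0.386591))
       = 1.322394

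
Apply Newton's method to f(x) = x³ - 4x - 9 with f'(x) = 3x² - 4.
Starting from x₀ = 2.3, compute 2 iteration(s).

f(x) = x³ - 4x - 9
f'(x) = 3x² - 4
x₀ = 2.3

Newton-Raphson formula: x_{n+1} = x_n - f(x_n)/f'(x_n)

Iteration 1:
  f(2.300000) = -6.033000
  f'(2.300000) = 11.870000
  x_1 = 2.300000 - (-6.033000)/11.870000 = 2.808256
Iteration 2:
  f(2.808256) = 1.913732
  f'(2.808256) = 19.658907
  x_2 = 2.808256 - 1.913732/19.658907 = 2.710909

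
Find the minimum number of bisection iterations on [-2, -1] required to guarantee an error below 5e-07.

We need (b-a)/2^n ≤ 5e-07
(-1 - (-2))/2^n ≤ 5e-07
1/2^n ≤ 5e-07
2^n ≥ 2000000
n ≥ log₂(2000000) = 20.93
n ≥ 21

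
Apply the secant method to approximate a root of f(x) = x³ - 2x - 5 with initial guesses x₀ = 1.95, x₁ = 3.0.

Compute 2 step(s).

f(x) = x³ - 2x - 5
x₀ = 1.95, x₁ = 3.0

Secant formula: x_{n+1} = x_n - f(x_n)(x_n - x_{n-1})/(f(x_n) - f(x_{n-1}))

Iteration 1:
  f(1.950000) = -1.485125
  f(3.000000) = 16.000000
  x_2 = 3.000000 - 16.000000×(3.000000 - 1.950000)/(16.000000 - (-1.485125))
       = 2.039183
Iteration 2:
  f(3.000000) = 16.000000
  f(2.039183) = -0.598895
  x_3 = 2.039183 - (-0.598895)×(2.039183 - 3.000000)/(-0.598895 - 16.000000)
       = 2.073850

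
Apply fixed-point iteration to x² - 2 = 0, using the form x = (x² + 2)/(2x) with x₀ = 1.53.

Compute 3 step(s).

Equation: x² - 2 = 0
Fixed-point form: x = (x² + 2)/(2x)
x₀ = 1.53

x_1 = g(1.530000) = 1.418595
x_2 = g(1.418595) = 1.414220
x_3 = g(1.414220) = 1.414214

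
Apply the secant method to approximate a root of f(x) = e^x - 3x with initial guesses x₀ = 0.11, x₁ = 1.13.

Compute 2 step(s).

f(x) = e^x - 3x
x₀ = 0.11, x₁ = 1.13

Secant formula: x_{n+1} = x_n - f(x_n)(x_n - x_{n-1})/(f(x_n) - f(x_{n-1}))

Iteration 1:
  f(0.110000) = 0.786278
  f(1.130000) = -0.294343
  x_2 = 1.130000 - (-0.294343)×(1.130000 - 0.110000)/(-0.294343 - 0.786278)
       = 0.852169
Iteration 2:
  f(1.130000) = -0.294343
  f(0.852169) = -0.211780
  x_3 = 0.852169 - (-0.211780)×(0.852169 - 1.130000)/(-0.211780 - (-0.294343))
       = 0.139518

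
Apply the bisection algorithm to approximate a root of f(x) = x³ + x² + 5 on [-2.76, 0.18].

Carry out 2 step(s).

f(x) = x³ + x² + 5
Initial interval: [-2.76, 0.18]

Iteration 1:
  c_1 = (-2.760000 + 0.180000)/2 = -1.290000
  f(c_1) = f(-1.290000) = 4.517411
  f(a) × f(c) < 0, new interval: [-2.760000, -1.290000]
Iteration 2:
  c_2 = (-2.760000 + (-1.290000))/2 = -2.025000
  f(c_2) = f(-2.025000) = 0.796859
  f(a) × f(c) < 0, new interval: [-2.760000, -2.025000]

After 2 iteration(s), the approximation is c_2 = -2.025000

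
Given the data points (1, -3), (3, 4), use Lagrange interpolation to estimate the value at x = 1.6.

Lagrange interpolation formula:
P(x) = Σ yᵢ × Lᵢ(x)
where Lᵢ(x) = Π_{j≠i} (x - xⱼ)/(xᵢ - xⱼ)

L_0(1.6) = (1.6 - 3)/(1 - 3) = 0.700000
L_1(1.6) = (1.6 - 1)/(3 - 1) = 0.300000

P(1.6) = (-3)×L_0(1.6) + 4×L_1(1.6)
P(1.6) = -0.900000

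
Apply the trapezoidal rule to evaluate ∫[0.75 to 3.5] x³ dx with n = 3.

f(x) = x³
a = 0.75, b = 3.5, n = 3
h = (b - a)/n = 0.916667

Trapezoidal rule: (h/2)[f(x₀) + 2f(x₁) + 2f(x₂) + ... + f(xₙ)]

x_0 = 0.7500, f(x_0) = 0.421875, coefficient = 1
x_1 = 1.6667, f(x_1) = 4.629630, coefficient = 2
x_2 = 2.5833, f(x_2) = 17.240162, coefficient = 2
x_3 = 3.5000, f(x_3) = 42.875000, coefficient = 1

I ≈ (0.916667/2) × 87.036458 = 39.891710
Exact value: 37.436523
Error: 2.455187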